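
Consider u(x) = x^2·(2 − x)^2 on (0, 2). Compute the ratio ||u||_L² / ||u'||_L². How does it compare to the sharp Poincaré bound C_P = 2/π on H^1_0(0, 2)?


||u||_L² / ||u'||_L² = sqrt(3)/3 < C_P = 2/π.

u(x) = x^2·(2 − x)^2, so u'(x) = 4*x*(x - 2)*(x - 1).
u(x) = x^2·(2 − x)^2 vanishes at x = 0 and x = 2, so u ∈ H^1_0(0, 2). Differentiate via the product rule and integrate the resulting polynomials term by term.
  ∫_0^2 u² dx = ∫_0^2 (x^8 - 8*x^7 + 24*x^6 - 32*x^5 + 16*x^4) dx. Term by term:
    ∫_0^2 x^8 dx = 512/9;  ∫_0^2 -8*x^7 dx = -256;  ∫_0^2 24*x^6 dx = 3072/7;
    ∫_0^2 -32*x^5 dx = -1024/3;  ∫_0^2 16*x^4 dx = 512/5.
  Sum: 512/9 − 256 + 3072/7 − 1024/3 + 512/5 = 256/315.
  ∫_0^2 (u')² dx = ∫_0^2 (16*x^6 - 96*x^5 + 208*x^4 - 192*x^3 + 64*x^2) dx. Term by term:
    ∫_0^2 16*x^6 dx = 2048/7;  ∫_0^2 -96*x^5 dx = -1024;  ∫_0^2 208*x^4 dx = 6656/5;
    ∫_0^2 -192*x^3 dx = -768;  ∫_0^2 64*x^2 dx = 512/3.
  Sum: 2048/7 − 1024 + 6656/5 − 768 + 512/3 = 256/105.
∫_0^2 u² dx = 256/315, so ||u||_L² = 16*sqrt(35)/105.
∫_0^2 (u')² dx = 256/105, so ||u'||_L² = 16*sqrt(105)/105.
Ratio ||u||_L² / ||u'||_L² = sqrt(3)/3.
Sharp Poincaré constant on H^1_0(0, 2) is C_P = L/π = 2/π, achieved by sin(π/2·x).
A polynomial bump cannot attain the sharp Poincaré constant (only the first sine eigenfunction does), so the ratio is strictly less than C_P, consistent with ||u||_L² ≤ C_P ||u'||_L².


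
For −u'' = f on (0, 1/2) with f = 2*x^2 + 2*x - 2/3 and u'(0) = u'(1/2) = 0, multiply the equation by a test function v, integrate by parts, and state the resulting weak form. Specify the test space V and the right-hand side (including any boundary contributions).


V = H^1(0, 1/2) (no boundary constraint on v; u is determined up to an additive constant); weak form: ∫_0^1/2 u'v' dx = ∫_0^1/2 (2*x^2 + 2*x - 2/3) v dx for all v ∈ V.

Multiply both sides by a test function v and integrate from 0 to 1/2:
  ∫_0^1/2 −u''(x) v(x) dx = ∫_0^1/2 f(x) v(x) dx.
Integrate the LHS by parts once:
  ∫_0^1/2 −u'' v dx = −[u'(x) v(x)]_0^1/2 + ∫_0^1/2 u'(x) v'(x) dx.
Thus ∫_0^1/2 u'(x) v'(x) dx = ∫_0^1/2 f(x) v(x) dx + [u'(x) v(x)]_0^1/2.
Choose V so that boundary terms are either known or forced to vanish.
u has homogeneous Neumann: u'(0) = u'(1/2) = 0. So [u' v]_0^1/2 = 0·v(1/2) − 0·v(0) = 0 for any v; take V = H^1(0, 1/2).
Weak formulation: find u (satisfying any essential BC) such that ∫_0^1/2 u'(x) v'(x) dx = ∫_0^1/2 f v dx for all v ∈ V (homogeneous Neumann, so boundary terms vanish).
Substituting f(x) = 2*x^2 + 2*x - 2/3, the right-hand side is ∫_0^1/2 (2*x^2 + 2*x - 2/3) v dx.
Compatibility check (pure Neumann): taking v ≡ 1 ∈ V gives 0 = ∫_0^1/2 f dx + (0) − (0), i.e. ∫_0^1/2 f dx must equal u'(0) − u'(1/2) = 0. Indeed ∫_0^1/2 (2*x^2 + 2*x - 2/3) dx = 0, so the data are compatible. The solution is then unique only up to an additive constant (fix it e.g. by requiring ∫_0^1/2 u dx = 0).


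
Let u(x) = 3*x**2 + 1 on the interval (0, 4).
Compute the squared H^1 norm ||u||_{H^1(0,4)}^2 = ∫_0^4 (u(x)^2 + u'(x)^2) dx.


||u||_{H^1}^2 = 13716/5

The H^1 norm (squared) on an interval (0, L) is
  ||u||_{H^1}^2 = ∫_0^L u(x)^2 dx + ∫_0^L u'(x)^2 dx.
Compute u'(x) = 6*x.
Then u(x)^2 = 9*x**4 + 6*x**2 + 1 and u'(x)^2 = 36*x**2.
Integrate each monomial from 0 to 4 using ∫_0^4 c·x^n dx = c·4^(n+1)/(n+1):
  ∫_0^4 u(x)^2 dx = ∫_0^4 (9*x^4 + 6*x^2 + 1) dx. Term by term:
    ∫_0^4 9*x^4 dx = 9216/5;  ∫_0^4 6*x^2 dx = 128;  ∫_0^4 1 dx = 4.
  Sum: 9216/5 + 128 + 4 = 9876/5.
  ∫_0^4 u'(x)^2 dx = ∫_0^4 (36*x^2) dx. Term by term:
    ∫_0^4 36*x^2 dx = 768.
Adding: ||u||_{H^1}^2 = 9876/5 + 768 = 13716/5.


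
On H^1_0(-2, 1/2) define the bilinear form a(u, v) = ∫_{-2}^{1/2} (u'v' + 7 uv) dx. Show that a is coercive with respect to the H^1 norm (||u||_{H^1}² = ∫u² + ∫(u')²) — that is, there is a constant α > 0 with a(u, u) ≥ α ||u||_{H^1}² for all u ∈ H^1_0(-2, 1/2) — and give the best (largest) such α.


α = 1

Coercivity of a(·,·) on H^1_0(-2, 1/2) means a(u, u) ≥ α ||u||_{H^1}² for every u ∈ H^1_0.
The interval has length L = 5/2, and Poincaré/coercivity depend only on L. Here a(u, u) = ∫(u')² + (7)·∫u².
Here c = 7 ≥ 1, so a(u,u) = ∫(u')² + c∫u² ≥ ∫(u')² + ∫u² = ||u||_{H^1}², i.e. α = 1 works. No larger α is possible: a(u,u) ≥ α||u||_{H^1}² means (1−α)∫(u')² ≥ (α−c)∫u², and for the modes u_n = sin(nπ(x−x₀)/L) (x₀ the left endpoint) one has ∫u_n²/∫(u_n')² = (L/(nπ))² → 0, so a(u_n,u_n)/||u_n||_{H^1}² → 1. Hence the optimal constant is α = 1.
Therefore α = 1.


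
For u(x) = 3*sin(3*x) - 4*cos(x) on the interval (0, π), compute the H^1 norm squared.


||u||_{H^1(0,π)}^2 = 61*π

u'(x) = 4*sin(x) + 9*cos(3*x).
Expand u² and (u')² and integrate term by term on (0, π), using: for integers n ≥ 1, ∫_0^π sin²(nx) dx = ∫_0^π cos²(nx) dx = π/2; for n ≠ n', ∫_0^π sin(nx)sin(n'x) dx = ∫_0^π cos(nx)cos(n'x) dx = 0; and by product-to-sum, ∫_0^π sin(nx)cos(n'x) dx = ½∫_0^π [sin((n+n')x) + sin((n−n')x)] dx, which is 0 when n+n' is even and 2n/(n²−n'²) when n+n' is odd (it need not vanish on (0, π)).
  u² squared terms: (-4)²·∫cos(x)² dx = 16·π/2 = 8*π;  (3)²·∫sin(3x)² dx = 9·π/2 = 9*π/2.
  u² cross terms: 2·(-4)·(3)·∫cos(x)·sin(3x) dx = -24·(0) = 0.
  So ∫_0^π u² dx = 8*π + 9*π/2 + 0 = 25*π/2.
  (u')² squared terms: (4)²·∫sin(x)² dx = 16·π/2 = 8*π;  (9)²·∫cos(3x)² dx = 81·π/2 = 81*π/2.
  (u')² cross terms: 2·(4)·(9)·∫sin(x)·cos(3x) dx = 72·(0) = 0.
  So ∫_0^π (u')² dx = 8*π + 81*π/2 + 0 = 97*π/2.
||u||_{H^1}^2 = (25*π/2) + (97*π/2) = 61*π.


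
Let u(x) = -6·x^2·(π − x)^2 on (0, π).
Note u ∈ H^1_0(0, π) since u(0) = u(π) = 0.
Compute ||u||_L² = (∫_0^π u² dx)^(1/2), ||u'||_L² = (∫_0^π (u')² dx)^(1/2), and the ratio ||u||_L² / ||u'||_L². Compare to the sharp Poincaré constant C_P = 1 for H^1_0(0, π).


||u||_L² / ||u'||_L² = sqrt(3)*π/6 < C_P = 1.

u(x) = -6·x^2·(π − x)^2, so u'(x) = 12*x*(x*(π - x) - (x - π)^2).
u(x) = -6·x^2·(π − x)^2 vanishes at x = 0 and x = π, so u ∈ H^1_0(0, π). Differentiate via the product rule and integrate the resulting polynomials term by term.
  ∫_0^π u² dx = ∫_0^π (36*x^8 - 144*π*x^7 + 216*π^2*x^6 - 144*π^3*x^5 + 36*π^4*x^4) dx. Term by term:
    ∫_0^π 36*x^8 dx = 4*π^9;  ∫_0^π -144*π*x^7 dx = -18*π^9;  ∫_0^π 216*π^2*x^6 dx = 216*π^9/7;
    ∫_0^π -144*π^3*x^5 dx = -24*π^9;  ∫_0^π 36*π^4*x^4 dx = 36*π^9/5.
  Sum: 4*π^9 − 18*π^9 + 216*π^9/7 − 24*π^9 + 36*π^9/5 = 2*π^9/35.
  ∫_0^π (u')² dx = ∫_0^π (576*x^6 - 1728*π*x^5 + 1872*π^2*x^4 - 864*π^3*x^3 + 144*π^4*x^2) dx. Term by term:
    ∫_0^π 576*x^6 dx = 576*π^7/7;  ∫_0^π -1728*π*x^5 dx = -288*π^7;  ∫_0^π 1872*π^2*x^4 dx = 1872*π^7/5;
    ∫_0^π -864*π^3*x^3 dx = -216*π^7;  ∫_0^π 144*π^4*x^2 dx = 48*π^7.
  Sum: 576*π^7/7 − 288*π^7 + 1872*π^7/5 − 216*π^7 + 48*π^7 = 24*π^7/35.
∫_0^π u² dx = 2*π^9/35, so ||u||_L² = sqrt(70)*π^(9/2)/35.
∫_0^π (u')² dx = 24*π^7/35, so ||u'||_L² = 2*sqrt(210)*π^(7/2)/35.
Ratio ||u||_L² / ||u'||_L² = sqrt(3)*π/6.
Sharp Poincaré constant on H^1_0(0, π) is C_P = L/π = 1, achieved by sin(x).
A polynomial bump cannot attain the sharp Poincaré constant (only the first sine eigenfunction does), so the ratio is strictly less than C_P, consistent with ||u||_L² ≤ C_P ||u'||_L².


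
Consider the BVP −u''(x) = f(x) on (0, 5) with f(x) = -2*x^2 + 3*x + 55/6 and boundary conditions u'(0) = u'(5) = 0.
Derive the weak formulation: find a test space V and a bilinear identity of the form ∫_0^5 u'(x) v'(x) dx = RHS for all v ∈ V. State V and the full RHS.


V = H^1(0, 5) (no boundary constraint on v; u is determined up to an additive constant); weak form: ∫_0^5 u'v' dx = ∫_0^5 (-2*x^2 + 3*x + 55/6) v dx for all v ∈ V.

Multiply both sides by a test function v and integrate from 0 to 5:
  ∫_0^5 −u''(x) v(x) dx = ∫_0^5 f(x) v(x) dx.
Integrate the LHS by parts once:
  ∫_0^5 −u'' v dx = −[u'(x) v(x)]_0^5 + ∫_0^5 u'(x) v'(x) dx.
Thus ∫_0^5 u'(x) v'(x) dx = ∫_0^5 f(x) v(x) dx + [u'(x) v(x)]_0^5.
Choose V so that boundary terms are either known or forced to vanish.
u has homogeneous Neumann: u'(0) = u'(5) = 0. So [u' v]_0^5 = 0·v(5) − 0·v(0) = 0 for any v; take V = H^1(0, 5).
Weak formulation: find u (satisfying any essential BC) such that ∫_0^5 u'(x) v'(x) dx = ∫_0^5 f v dx for all v ∈ V (homogeneous Neumann, so boundary terms vanish).
Substituting f(x) = -2*x^2 + 3*x + 55/6, the right-hand side is ∫_0^5 (-2*x^2 + 3*x + 55/6) v dx.
Compatibility check (pure Neumann): taking v ≡ 1 ∈ V gives 0 = ∫_0^5 f dx + (0) − (0), i.e. ∫_0^5 f dx must equal u'(0) − u'(5) = 0. Indeed ∫_0^5 (-2*x^2 + 3*x + 55/6) dx = 0, so the data are compatible. The solution is then unique only up to an additive constant (fix it e.g. by requiring ∫_0^5 u dx = 0).


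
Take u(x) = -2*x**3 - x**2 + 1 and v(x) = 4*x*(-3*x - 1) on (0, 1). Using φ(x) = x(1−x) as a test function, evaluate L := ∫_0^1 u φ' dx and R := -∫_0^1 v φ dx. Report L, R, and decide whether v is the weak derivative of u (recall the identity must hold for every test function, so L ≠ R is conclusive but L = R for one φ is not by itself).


LHS = 7/15, RHS = 14/15. No, v is not the weak derivative of u.

u(x) = -2*x**3 - x**2 + 1, classical derivative u'(x) = -6*x**2 - 2*x.
φ(x) = x(1−x), so φ'(x) = 1 - 2*x.
Note φ(0) = φ(1) = 0, so the boundary term u·φ vanishes.
LHS = ∫_0^1 u(x) φ'(x) dx = ∫_0^1 (4*x^4 - x^2 - 2*x + 1) dx. Term by term:
  ∫_0^1 4*x^4 dx = 4/5;  ∫_0^1 -x^2 dx = -1/3;  ∫_0^1 -2*x dx = -1;
  ∫_0^1 1 dx = 1.
Sum: 4/5 − 1/3 − 1 + 1 = 7/15.
So LHS = 7/15.
∫_0^1 v(x) φ(x) dx = ∫_0^1 (12*x^4 - 8*x^3 - 4*x^2) dx. Term by term:
  ∫_0^1 12*x^4 dx = 12/5;  ∫_0^1 -8*x^3 dx = -2;  ∫_0^1 -4*x^2 dx = -4/3.
Sum: 12/5 − 2 − 4/3 = -14/15.
So RHS = -∫_0^1 v(x) φ(x) dx = 14/15.
LHS − RHS = -7/15 ≠ 0, so the identity fails.
(For a valid weak derivative the identity must hold for EVERY test function, in particular this one. The failure shows v is NOT the weak derivative of u.)
Correct weak derivative would be u'(x) = -6*x**2 - 2*x.


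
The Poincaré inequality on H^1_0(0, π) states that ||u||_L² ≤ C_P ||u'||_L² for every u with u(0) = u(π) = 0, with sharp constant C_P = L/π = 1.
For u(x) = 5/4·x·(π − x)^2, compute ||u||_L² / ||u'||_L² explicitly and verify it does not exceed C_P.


||u||_L² / ||u'||_L² = sqrt(14)*π/14 < C_P = 1.

u(x) = 5/4·x·(π − x)^2, so u'(x) = 5*(x - π)*(3*x - π)/4.
u(x) = 5/4·x·(π − x)^2 vanishes at x = 0 and x = π, so u ∈ H^1_0(0, π). Differentiate via the product rule and integrate the resulting polynomials term by term.
  ∫_0^π u² dx = ∫_0^π (25*x^6/16 - 25*π*x^5/4 + 75*π^2*x^4/8 - 25*π^3*x^3/4 + 25*π^4*x^2/16) dx. Term by term:
    ∫_0^π 25*x^6/16 dx = 25*π^7/112;  ∫_0^π -25*π*x^5/4 dx = -25*π^7/24;  ∫_0^π 75*π^2*x^4/8 dx = 15*π^7/8;
    ∫_0^π -25*π^3*x^3/4 dx = -25*π^7/16;  ∫_0^π 25*π^4*x^2/16 dx = 25*π^7/48.
  Sum: 25*π^7/112 − 25*π^7/24 + 15*π^7/8 − 25*π^7/16 + 25*π^7/48 = 5*π^7/336.
  ∫_0^π (u')² dx = ∫_0^π (225*x^4/16 - 75*π*x^3/2 + 275*π^2*x^2/8 - 25*π^3*x/2 + 25*π^4/16) dx. Term by term:
    ∫_0^π 225*x^4/16 dx = 45*π^5/16;  ∫_0^π -75*π*x^3/2 dx = -75*π^5/8;  ∫_0^π 275*π^2*x^2/8 dx = 275*π^5/24;
    ∫_0^π -25*π^3*x/2 dx = -25*π^5/4;  ∫_0^π 25*π^4/16 dx = 25*π^5/16.
  Sum: 45*π^5/16 − 75*π^5/8 + 275*π^5/24 − 25*π^5/4 + 25*π^5/16 = 5*π^5/24.
∫_0^π u² dx = 5*π^7/336, so ||u||_L² = sqrt(105)*π^(7/2)/84.
∫_0^π (u')² dx = 5*π^5/24, so ||u'||_L² = sqrt(30)*π^(5/2)/12.
Ratio ||u||_L² / ||u'||_L² = sqrt(14)*π/14.
Sharp Poincaré constant on H^1_0(0, π) is C_P = L/π = 1, achieved by sin(x).
A polynomial bump cannot attain the sharp Poincaré constant (only the first sine eigenfunction does), so the ratio is strictly less than C_P, consistent with ||u||_L² ≤ C_P ||u'||_L².


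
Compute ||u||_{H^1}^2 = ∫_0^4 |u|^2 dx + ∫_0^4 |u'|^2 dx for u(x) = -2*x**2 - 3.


||u||_{H^1}^2 = 21788/15

The H^1 norm (squared) on an interval (0, L) is
  ||u||_{H^1}^2 = ∫_0^L u(x)^2 dx + ∫_0^L u'(x)^2 dx.
Compute u'(x) = -4*x.
Then u(x)^2 = 4*x**4 + 12*x**2 + 9 and u'(x)^2 = 16*x**2.
Integrate each monomial from 0 to 4 using ∫_0^4 c·x^n dx = c·4^(n+1)/(n+1):
  ∫_0^4 u(x)^2 dx = ∫_0^4 (4*x^4 + 12*x^2 + 9) dx. Term by term:
    ∫_0^4 4*x^4 dx = 4096/5;  ∫_0^4 12*x^2 dx = 256;  ∫_0^4 9 dx = 36.
  Sum: 4096/5 + 256 + 36 = 5556/5.
  ∫_0^4 u'(x)^2 dx = ∫_0^4 (16*x^2) dx. Term by term:
    ∫_0^4 16*x^2 dx = 1024/3.
Adding: ||u||_{H^1}^2 = 5556/5 + 1024/3 = 21788/15.


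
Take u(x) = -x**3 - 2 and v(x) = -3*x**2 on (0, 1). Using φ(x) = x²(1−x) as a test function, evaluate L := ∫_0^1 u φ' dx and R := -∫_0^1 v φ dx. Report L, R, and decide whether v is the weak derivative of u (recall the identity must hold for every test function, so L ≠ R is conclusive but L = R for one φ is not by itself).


LHS = 1/10, RHS = 1/10. Yes, v = u' weakly.

u(x) = -x**3 - 2, classical derivative u'(x) = -3*x**2.
φ(x) = x²(1−x), so φ'(x) = x*(2 - 3*x).
Note φ(0) = φ(1) = 0, so the boundary term u·φ vanishes.
LHS = ∫_0^1 u(x) φ'(x) dx = ∫_0^1 (3*x^5 - 2*x^4 + 6*x^2 - 4*x) dx. Term by term:
  ∫_0^1 3*x^5 dx = 1/2;  ∫_0^1 -2*x^4 dx = -2/5;  ∫_0^1 6*x^2 dx = 2;
  ∫_0^1 -4*x dx = -2.
Sum: 1/2 − 2/5 + 2 − 2 = 1/10.
So LHS = 1/10.
∫_0^1 v(x) φ(x) dx = ∫_0^1 (3*x^5 - 3*x^4) dx. Term by term:
  ∫_0^1 3*x^5 dx = 1/2;  ∫_0^1 -3*x^4 dx = -3/5.
Sum: 1/2 − 3/5 = -1/10.
So RHS = -∫_0^1 v(x) φ(x) dx = 1/10.
LHS = RHS, so the identity holds for this test φ.
Moreover u is smooth here and v(x) = u'(x) = -3*x**2 pointwise, so the identity holds for every test function. Hence v is the weak derivative of u.


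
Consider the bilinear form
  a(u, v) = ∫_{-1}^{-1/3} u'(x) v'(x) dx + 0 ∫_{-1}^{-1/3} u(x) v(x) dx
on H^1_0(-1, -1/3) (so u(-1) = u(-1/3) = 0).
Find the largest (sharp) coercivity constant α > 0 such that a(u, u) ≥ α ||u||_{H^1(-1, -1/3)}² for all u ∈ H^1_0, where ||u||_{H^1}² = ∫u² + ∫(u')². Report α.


α = 9*π^2/(4 + 9*π^2)

Coercivity of a(·,·) on H^1_0(-1, -1/3) means a(u, u) ≥ α ||u||_{H^1}² for every u ∈ H^1_0.
The interval has length L = 2/3, and Poincaré/coercivity depend only on L. Here a(u, u) = ∫(u')² + (0)·∫u².
Here c = 0, so a(u,u) = ∫(u')² alone. The condition a(u,u) ≥ α||u||_{H^1}² reads (1−α)∫(u')² ≥ (α−c)∫u². Any admissible α is ≤ 1 (rapidly oscillating u have ∫u²/∫(u')² → 0), and α = 1 would force 0 ≥ (1−c)∫u², impossible since c < 1; so 1−α > 0. By the sharp Poincaré inequality on H^1_0 of an interval of length L, ∫(u')² ≥ (π/L)²∫u² with equality for the first sine mode sin(π(x−x₀)/L) (x₀ the left endpoint), so the inequality holds for all u iff (1−α)(π/L)² ≥ α − c, i.e. α ≤ ((π/L)² + c)/((π/L)² + 1) = (1 + c(L/π)²)/(1 + (L/π)²). (Direct route, valid since c ≤ 0: Poincaré gives c∫u² ≥ c(L/π)²∫(u')², so a(u,u) ≥ (1 + c(L/π)²)∫(u')², while ||u||_{H^1}² ≤ (1 + (L/π)²)∫(u')²; dividing yields the same α.) With (π/L)² = 9*π^2/4 and c = 0, the largest admissible constant is α = ((π/L)² + c)/((π/L)² + 1).
Simplifying, α = 9*π^2/(4 + 9*π^2).


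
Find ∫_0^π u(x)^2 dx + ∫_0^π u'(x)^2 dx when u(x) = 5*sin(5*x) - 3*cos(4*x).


||u||_{H^1(0,π)}^2 = -1700/3 + 803*π/2

u'(x) = 12*sin(4*x) + 25*cos(5*x).
Expand u² and (u')² and integrate term by term on (0, π), using: for integers n ≥ 1, ∫_0^π sin²(nx) dx = ∫_0^π cos²(nx) dx = π/2; for n ≠ n', ∫_0^π sin(nx)sin(n'x) dx = ∫_0^π cos(nx)cos(n'x) dx = 0; and by product-to-sum, ∫_0^π sin(nx)cos(n'x) dx = ½∫_0^π [sin((n+n')x) + sin((n−n')x)] dx, which is 0 when n+n' is even and 2n/(n²−n'²) when n+n' is odd (it need not vanish on (0, π)).
  u² squared terms: (-3)²·∫cos(4x)² dx = 9·π/2 = 9*π/2;  (5)²·∫sin(5x)² dx = 25·π/2 = 25*π/2.
  u² cross terms: 2·(-3)·(5)·∫cos(4x)·sin(5x) dx = -30·(10/9) = -100/3.
  So ∫_0^π u² dx = 9*π/2 + 25*π/2 − 100/3 = -100/3 + 17*π.
  (u')² squared terms: (12)²·∫sin(4x)² dx = 144·π/2 = 72*π;  (25)²·∫cos(5x)² dx = 625·π/2 = 625*π/2.
  (u')² cross terms: 2·(12)·(25)·∫sin(4x)·cos(5x) dx = 600·(-8/9) = -1600/3.
  So ∫_0^π (u')² dx = 72*π + 625*π/2 − 1600/3 = -1600/3 + 769*π/2.
||u||_{H^1}^2 = (-100/3 + 17*π) + (-1600/3 + 769*π/2) = -1700/3 + 803*π/2.


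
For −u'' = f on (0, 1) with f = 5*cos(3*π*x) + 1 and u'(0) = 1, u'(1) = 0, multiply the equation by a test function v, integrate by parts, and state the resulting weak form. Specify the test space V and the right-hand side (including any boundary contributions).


V = H^1(0, 1) (v unrestricted at boundary; u is determined up to an additive constant); weak form: ∫_0^1 u'v' dx = ∫_0^1 (5*cos(3*π*x) + 1) v dx − v(0) for all v ∈ V.

Multiply both sides by a test function v and integrate from 0 to 1:
  ∫_0^1 −u''(x) v(x) dx = ∫_0^1 f(x) v(x) dx.
Integrate the LHS by parts once:
  ∫_0^1 −u'' v dx = −[u'(x) v(x)]_0^1 + ∫_0^1 u'(x) v'(x) dx.
Thus ∫_0^1 u'(x) v'(x) dx = ∫_0^1 f(x) v(x) dx + [u'(x) v(x)]_0^1.
Choose V so that boundary terms are either known or forced to vanish.
u has inhomogeneous Neumann u'(0) = 1, u'(1) = 0. [u' v]_0^1 = (0)·v(1) − (1)·v(0) = − v(0). Take V = H^1(0, 1); boundary term becomes part of RHS.
Weak formulation: find u (satisfying any essential BC) such that ∫_0^1 u'(x) v'(x) dx = ∫_0^1 f v dx − v(0) for all v ∈ V (Neumann data are natural BCs: they enter the RHS as boundary terms).
Substituting f(x) = 5*cos(3*π*x) + 1, the right-hand side is ∫_0^1 (5*cos(3*π*x) + 1) v dx − v(0).
Compatibility check (pure Neumann): taking v ≡ 1 ∈ V gives 0 = ∫_0^1 f dx + (0) − (1), i.e. ∫_0^1 f dx must equal u'(0) − u'(1) = 1. Indeed ∫_0^1 (5*cos(3*π*x) + 1) dx = 1, so the data are compatible. The solution is then unique only up to an additive constant (fix it e.g. by requiring ∫_0^1 u dx = 0).


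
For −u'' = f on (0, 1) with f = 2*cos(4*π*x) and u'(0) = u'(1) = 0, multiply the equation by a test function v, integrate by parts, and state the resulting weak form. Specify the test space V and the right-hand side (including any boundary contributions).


V = H^1(0, 1) (no boundary constraint on v; u is determined up to an additive constant); weak form: ∫_0^1 u'v' dx = ∫_0^1 (2*cos(4*π*x)) v dx for all v ∈ V.

Multiply both sides by a test function v and integrate from 0 to 1:
  ∫_0^1 −u''(x) v(x) dx = ∫_0^1 f(x) v(x) dx.
Integrate the LHS by parts once:
  ∫_0^1 −u'' v dx = −[u'(x) v(x)]_0^1 + ∫_0^1 u'(x) v'(x) dx.
Thus ∫_0^1 u'(x) v'(x) dx = ∫_0^1 f(x) v(x) dx + [u'(x) v(x)]_0^1.
Choose V so that boundary terms are either known or forced to vanish.
u has homogeneous Neumann: u'(0) = u'(1) = 0. So [u' v]_0^1 = 0·v(1) − 0·v(0) = 0 for any v; take V = H^1(0, 1).
Weak formulation: find u (satisfying any essential BC) such that ∫_0^1 u'(x) v'(x) dx = ∫_0^1 f v dx for all v ∈ V (homogeneous Neumann, so boundary terms vanish).
Substituting f(x) = 2*cos(4*π*x), the right-hand side is ∫_0^1 (2*cos(4*π*x)) v dx.
Compatibility check (pure Neumann): taking v ≡ 1 ∈ V gives 0 = ∫_0^1 f dx + (0) − (0), i.e. ∫_0^1 f dx must equal u'(0) − u'(1) = 0. Indeed ∫_0^1 (2*cos(4*π*x)) dx = 0, so the data are compatible. The solution is then unique only up to an additive constant (fix it e.g. by requiring ∫_0^1 u dx = 0).


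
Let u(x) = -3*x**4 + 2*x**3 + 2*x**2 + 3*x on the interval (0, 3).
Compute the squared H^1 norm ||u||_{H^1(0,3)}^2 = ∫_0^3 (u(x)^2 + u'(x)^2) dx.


||u||_{H^1}^2 = 2234637/70

The H^1 norm (squared) on an interval (0, L) is
  ||u||_{H^1}^2 = ∫_0^L u(x)^2 dx + ∫_0^L u'(x)^2 dx.
Compute u'(x) = -12*x**3 + 6*x**2 + 4*x + 3.
Then u(x)^2 = 9*x**8 - 12*x**7 - 8*x**6 - 10*x**5 + 16*x**4 + 12*x**3 + 9*x**2 and u'(x)^2 = 144*x**6 - 144*x**5 - 60*x**4 - 24*x**3 + 52*x**2 + 24*x + 9.
Integrate each monomial from 0 to 3 using ∫_0^3 c·x^n dx = c·3^(n+1)/(n+1):
  ∫_0^3 u(x)^2 dx = ∫_0^3 (9*x^8 - 12*x^7 - 8*x^6 - 10*x^5 + 16*x^4 + 12*x^3 + 9*x^2) dx. Term by term:
    ∫_0^3 9*x^8 dx = 19683;  ∫_0^3 -12*x^7 dx = -19683/2;  ∫_0^3 -8*x^6 dx = -17496/7;
    ∫_0^3 -10*x^5 dx = -1215;  ∫_0^3 16*x^4 dx = 3888/5;  ∫_0^3 12*x^3 dx = 243;
    ∫_0^3 9*x^2 dx = 81.
  Sum: 19683 − 19683/2 − 17496/7 − 1215 + 3888/5 + 243 + 81 = 506007/70.
  ∫_0^3 u'(x)^2 dx = ∫_0^3 (144*x^6 - 144*x^5 - 60*x^4 - 24*x^3 + 52*x^2 + 24*x + 9) dx. Term by term:
    ∫_0^3 144*x^6 dx = 314928/7;  ∫_0^3 -144*x^5 dx = -17496;  ∫_0^3 -60*x^4 dx = -2916;
    ∫_0^3 -24*x^3 dx = -486;  ∫_0^3 52*x^2 dx = 468;  ∫_0^3 24*x dx = 108;
    ∫_0^3 9 dx = 27.
  Sum: 314928/7 − 17496 − 2916 − 486 + 468 + 108 + 27 = 172863/7.
Adding: ||u||_{H^1}^2 = 506007/70 + 172863/7 = 2234637/70.


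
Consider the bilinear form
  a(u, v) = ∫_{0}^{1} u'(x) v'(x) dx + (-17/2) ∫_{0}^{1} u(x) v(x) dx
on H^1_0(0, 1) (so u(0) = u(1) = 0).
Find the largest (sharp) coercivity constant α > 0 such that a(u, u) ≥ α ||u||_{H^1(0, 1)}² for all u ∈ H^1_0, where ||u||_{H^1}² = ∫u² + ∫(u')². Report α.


α = (-17/2 + π^2)/(1 + π^2)

Coercivity of a(·,·) on H^1_0(0, 1) means a(u, u) ≥ α ||u||_{H^1}² for every u ∈ H^1_0.
The interval has length L = 1, and Poincaré/coercivity depend only on L. Here a(u, u) = ∫(u')² + (-17/2)·∫u².
Here c = -17/2 < 0 with |c| < (π/L)² = π^2, so coercivity still holds. The condition a(u,u) ≥ α||u||_{H^1}² reads (1−α)∫(u')² ≥ (α−c)∫u². Any admissible α is ≤ 1 (rapidly oscillating u have ∫u²/∫(u')² → 0), and α = 1 would force 0 ≥ (1−c)∫u², impossible since c < 1; so 1−α > 0. By the sharp Poincaré inequality on H^1_0 of an interval of length L, ∫(u')² ≥ (π/L)²∫u² with equality for the first sine mode sin(π(x−x₀)/L) (x₀ the left endpoint), so the inequality holds for all u iff (1−α)(π/L)² ≥ α − c, i.e. α ≤ ((π/L)² + c)/((π/L)² + 1) = (1 + c(L/π)²)/(1 + (L/π)²). (Direct route, valid since c ≤ 0: Poincaré gives c∫u² ≥ c(L/π)²∫(u')², so a(u,u) ≥ (1 + c(L/π)²)∫(u')², while ||u||_{H^1}² ≤ (1 + (L/π)²)∫(u')²; dividing yields the same α.) With (π/L)² = π^2 and c = -17/2, the largest admissible constant is α = ((π/L)² + c)/((π/L)² + 1).
Simplifying, α = (-17/2 + π^2)/(1 + π^2).


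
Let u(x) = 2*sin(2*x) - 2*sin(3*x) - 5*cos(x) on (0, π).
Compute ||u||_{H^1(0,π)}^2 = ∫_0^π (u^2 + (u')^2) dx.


||u||_{H^1(0,π)}^2 = -160/3 + 55*π

u'(x) = 5*sin(x) + 4*cos(2*x) - 6*cos(3*x).
Expand u² and (u')² and integrate term by term on (0, π), using: for integers n ≥ 1, ∫_0^π sin²(nx) dx = ∫_0^π cos²(nx) dx = π/2; for n ≠ n', ∫_0^π sin(nx)sin(n'x) dx = ∫_0^π cos(nx)cos(n'x) dx = 0; and by product-to-sum, ∫_0^π sin(nx)cos(n'x) dx = ½∫_0^π [sin((n+n')x) + sin((n−n')x)] dx, which is 0 when n+n' is even and 2n/(n²−n'²) when n+n' is odd (it need not vanish on (0, π)).
  u² squared terms: (-5)²·∫cos(x)² dx = 25·π/2 = 25*π/2;  (-2)²·∫sin(3x)² dx = 4·π/2 = 2*π;  (2)²·∫sin(2x)² dx = 4·π/2 = 2*π.
  u² cross terms: 2·(-5)·(-2)·∫cos(x)·sin(3x) dx = 20·(0) = 0;  2·(-5)·(2)·∫cos(x)·sin(2x) dx = -20·(4/3) = -80/3;  2·(-2)·(2)·∫sin(3x)·sin(2x) dx = -8·(0) = 0.
  So ∫_0^π u² dx = 25*π/2 + 2*π + 2*π + 0 − 80/3 + 0 = -80/3 + 33*π/2.
  (u')² squared terms: (-6)²·∫cos(3x)² dx = 36·π/2 = 18*π;  (4)²·∫cos(2x)² dx = 16·π/2 = 8*π;  (5)²·∫sin(x)² dx = 25·π/2 = 25*π/2.
  (u')² cross terms: 2·(-6)·(4)·∫cos(3x)·cos(2x) dx = -48·(0) = 0;  2·(-6)·(5)·∫cos(3x)·sin(x) dx = -60·(0) = 0;  2·(4)·(5)·∫cos(2x)·sin(x) dx = 40·(-2/3) = -80/3.
  So ∫_0^π (u')² dx = 18*π + 8*π + 25*π/2 + 0 + 0 − 80/3 = -80/3 + 77*π/2.
||u||_{H^1}^2 = (-80/3 + 33*π/2) + (-80/3 + 77*π/2) = -160/3 + 55*π.


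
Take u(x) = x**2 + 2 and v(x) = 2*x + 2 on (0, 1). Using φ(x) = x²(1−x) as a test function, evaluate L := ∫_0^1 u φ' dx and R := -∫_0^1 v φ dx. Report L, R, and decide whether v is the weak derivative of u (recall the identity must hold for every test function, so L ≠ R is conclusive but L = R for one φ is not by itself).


LHS = -1/10, RHS = -4/15. No, v is not the weak derivative of u.

u(x) = x**2 + 2, classical derivative u'(x) = 2*x.
φ(x) = x²(1−x), so φ'(x) = x*(2 - 3*x).
Note φ(0) = φ(1) = 0, so the boundary term u·φ vanishes.
LHS = ∫_0^1 u(x) φ'(x) dx = ∫_0^1 (-3*x^4 + 2*x^3 - 6*x^2 + 4*x) dx. Term by term:
  ∫_0^1 -3*x^4 dx = -3/5;  ∫_0^1 2*x^3 dx = 1/2;  ∫_0^1 -6*x^2 dx = -2;
  ∫_0^1 4*x dx = 2.
Sum: -3/5 + 1/2 − 2 + 2 = -1/10.
So LHS = -1/10.
∫_0^1 v(x) φ(x) dx = ∫_0^1 (-2*x^4 + 2*x^2) dx. Term by term:
  ∫_0^1 -2*x^4 dx = -2/5;  ∫_0^1 2*x^2 dx = 2/3.
Sum: -2/5 + 2/3 = 4/15.
So RHS = -∫_0^1 v(x) φ(x) dx = -4/15.
LHS − RHS = 1/6 ≠ 0, so the identity fails.
(For a valid weak derivative the identity must hold for EVERY test function, in particular this one. The failure shows v is NOT the weak derivative of u.)
Correct weak derivative would be u'(x) = 2*x.


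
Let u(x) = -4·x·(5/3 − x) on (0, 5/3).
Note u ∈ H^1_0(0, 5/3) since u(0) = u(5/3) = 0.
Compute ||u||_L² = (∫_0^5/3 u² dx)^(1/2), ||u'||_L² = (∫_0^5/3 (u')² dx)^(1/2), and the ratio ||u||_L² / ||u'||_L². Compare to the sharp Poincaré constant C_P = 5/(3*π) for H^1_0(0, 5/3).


||u||_L² / ||u'||_L² = sqrt(10)/6 < C_P = 5/(3*π).

u(x) = -4·x·(5/3 − x), so u'(x) = 8*x - 20/3.
u(x) = -4·x·(5/3 − x) vanishes at x = 0 and x = 5/3, so u ∈ H^1_0(0, 5/3). Differentiate via the product rule and integrate the resulting polynomials term by term.
  ∫_0^5/3 u² dx = ∫_0^5/3 (16*x^4 - 160*x^3/3 + 400*x^2/9) dx. Term by term:
    ∫_0^5/3 16*x^4 dx = 10000/243;  ∫_0^5/3 -160*x^3/3 dx = -25000/243;  ∫_0^5/3 400*x^2/9 dx = 50000/729.
  Sum: 10000/243 − 25000/243 + 50000/729 = 5000/729.
  ∫_0^5/3 (u')² dx = ∫_0^5/3 (64*x^2 - 320*x/3 + 400/9) dx. Term by term:
    ∫_0^5/3 64*x^2 dx = 8000/81;  ∫_0^5/3 -320*x/3 dx = -4000/27;  ∫_0^5/3 400/9 dx = 2000/27.
  Sum: 8000/81 − 4000/27 + 2000/27 = 2000/81.
∫_0^5/3 u² dx = 5000/729, so ||u||_L² = 50*sqrt(2)/27.
∫_0^5/3 (u')² dx = 2000/81, so ||u'||_L² = 20*sqrt(5)/9.
Ratio ||u||_L² / ||u'||_L² = sqrt(10)/6.
Sharp Poincaré constant on H^1_0(0, 5/3) is C_P = L/π = 5/(3*π), achieved by sin(3*π/5·x).
A polynomial bump cannot attain the sharp Poincaré constant (only the first sine eigenfunction does), so the ratio is strictly less than C_P, consistent with ||u||_L² ≤ C_P ||u'||_L².


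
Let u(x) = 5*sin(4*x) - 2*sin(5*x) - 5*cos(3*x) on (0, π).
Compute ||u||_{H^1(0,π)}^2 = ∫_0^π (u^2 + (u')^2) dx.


||u||_{H^1(0,π)}^2 = -4000/7 + 779*π/2

u'(x) = 15*sin(3*x) + 20*cos(4*x) - 10*cos(5*x).
Expand u² and (u')² and integrate term by term on (0, π), using: for integers n ≥ 1, ∫_0^π sin²(nx) dx = ∫_0^π cos²(nx) dx = π/2; for n ≠ n', ∫_0^π sin(nx)sin(n'x) dx = ∫_0^π cos(nx)cos(n'x) dx = 0; and by product-to-sum, ∫_0^π sin(nx)cos(n'x) dx = ½∫_0^π [sin((n+n')x) + sin((n−n')x)] dx, which is 0 when n+n' is even and 2n/(n²−n'²) when n+n' is odd (it need not vanish on (0, π)).
  u² squared terms: (-5)²·∫cos(3x)² dx = 25·π/2 = 25*π/2;  (-2)²·∫sin(5x)² dx = 4·π/2 = 2*π;  (5)²·∫sin(4x)² dx = 25·π/2 = 25*π/2.
  u² cross terms: 2·(-5)·(-2)·∫cos(3x)·sin(5x) dx = 20·(0) = 0;  2·(-5)·(5)·∫cos(3x)·sin(4x) dx = -50·(8/7) = -400/7;  2·(-2)·(5)·∫sin(5x)·sin(4x) dx = -20·(0) = 0.
  So ∫_0^π u² dx = 25*π/2 + 2*π + 25*π/2 + 0 − 400/7 + 0 = -400/7 + 27*π.
  (u')² squared terms: (-10)²·∫cos(5x)² dx = 100·π/2 = 50*π;  (15)²·∫sin(3x)² dx = 225·π/2 = 225*π/2;  (20)²·∫cos(4x)² dx = 400·π/2 = 200*π.
  (u')² cross terms: 2·(-10)·(15)·∫cos(5x)·sin(3x) dx = -300·(0) = 0;  2·(-10)·(20)·∫cos(5x)·cos(4x) dx = -400·(0) = 0;  2·(15)·(20)·∫sin(3x)·cos(4x) dx = 600·(-6/7) = -3600/7.
  So ∫_0^π (u')² dx = 50*π + 225*π/2 + 200*π + 0 + 0 − 3600/7 = -3600/7 + 725*π/2.
||u||_{H^1}^2 = (-400/7 + 27*π) + (-3600/7 + 725*π/2) = -4000/7 + 779*π/2.


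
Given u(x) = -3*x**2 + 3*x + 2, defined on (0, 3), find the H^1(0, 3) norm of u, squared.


||u||_{H^1}^2 = 3009/10

The H^1 norm (squared) on an interval (0, L) is
  ||u||_{H^1}^2 = ∫_0^L u(x)^2 dx + ∫_0^L u'(x)^2 dx.
Compute u'(x) = 3 - 6*x.
Then u(x)^2 = 9*x**4 - 18*x**3 - 3*x**2 + 12*x + 4 and u'(x)^2 = 36*x**2 - 36*x + 9.
Integrate each monomial from 0 to 3 using ∫_0^3 c·x^n dx = c·3^(n+1)/(n+1):
  ∫_0^3 u(x)^2 dx = ∫_0^3 (9*x^4 - 18*x^3 - 3*x^2 + 12*x + 4) dx. Term by term:
    ∫_0^3 9*x^4 dx = 2187/5;  ∫_0^3 -18*x^3 dx = -729/2;  ∫_0^3 -3*x^2 dx = -27;
    ∫_0^3 12*x dx = 54;  ∫_0^3 4 dx = 12.
  Sum: 2187/5 − 729/2 − 27 + 54 + 12 = 1119/10.
  ∫_0^3 u'(x)^2 dx = ∫_0^3 (36*x^2 - 36*x + 9) dx. Term by term:
    ∫_0^3 36*x^2 dx = 324;  ∫_0^3 -36*x dx = -162;  ∫_0^3 9 dx = 27.
  Sum: 324 − 162 + 27 = 189.
Adding: ||u||_{H^1}^2 = 1119/10 + 189 = 3009/10.


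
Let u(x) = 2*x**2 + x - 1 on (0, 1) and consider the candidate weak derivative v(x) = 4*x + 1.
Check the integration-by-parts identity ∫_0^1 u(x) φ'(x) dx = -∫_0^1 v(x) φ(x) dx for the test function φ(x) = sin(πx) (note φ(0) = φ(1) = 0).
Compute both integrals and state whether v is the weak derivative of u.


LHS = -6/π, RHS = -6/π. Yes, v = u' weakly.

u(x) = 2*x**2 + x - 1, classical derivative u'(x) = 4*x + 1.
φ(x) = sin(πx), so φ'(x) = π*cos(π*x).
Note φ(0) = φ(1) = 0, so the boundary term u·φ vanishes.
LHS = ∫_0^1 u(x) φ'(x) dx = ∫_0^1 (2*π*x^2*cos(π*x) + π*x*cos(π*x) - π*cos(π*x)) dx. Term by term:
  ∫_0^1 -π*cos(π*x) dx = 0;  ∫_0^1 π*x*cos(π*x) dx = -2/π;  ∫_0^1 2*π*x^2*cos(π*x) dx = -4/π.
Sum: 0 − 2/π − 4/π = -6/π.
So LHS = -6/π.
∫_0^1 v(x) φ(x) dx = ∫_0^1 (4*x*sin(π*x) + sin(π*x)) dx. Term by term:
  ∫_0^1 4*x*sin(π*x) dx = 4/π;  ∫_0^1 sin(π*x) dx = 2/π.
Sum: 4/π + 2/π = 6/π.
So RHS = -∫_0^1 v(x) φ(x) dx = -6/π.
LHS = RHS, so the identity holds for this test φ.
Moreover u is smooth here and v(x) = u'(x) = 4*x + 1 pointwise, so the identity holds for every test function. Hence v is the weak derivative of u.


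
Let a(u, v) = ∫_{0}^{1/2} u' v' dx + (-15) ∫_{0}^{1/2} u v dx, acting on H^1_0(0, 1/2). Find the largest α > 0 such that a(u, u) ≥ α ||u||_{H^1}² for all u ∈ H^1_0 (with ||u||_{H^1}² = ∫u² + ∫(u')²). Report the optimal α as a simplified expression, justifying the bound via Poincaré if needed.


α = (-15 + 4*π^2)/(1 + 4*π^2)

Coercivity of a(·,·) on H^1_0(0, 1/2) means a(u, u) ≥ α ||u||_{H^1}² for every u ∈ H^1_0.
The interval has length L = 1/2, and Poincaré/coercivity depend only on L. Here a(u, u) = ∫(u')² + (-15)·∫u².
Here c = -15 < 0 with |c| < (π/L)² = 4*π^2, so coercivity still holds. The condition a(u,u) ≥ α||u||_{H^1}² reads (1−α)∫(u')² ≥ (α−c)∫u². Any admissible α is ≤ 1 (rapidly oscillating u have ∫u²/∫(u')² → 0), and α = 1 would force 0 ≥ (1−c)∫u², impossible since c < 1; so 1−α > 0. By the sharp Poincaré inequality on H^1_0 of an interval of length L, ∫(u')² ≥ (π/L)²∫u² with equality for the first sine mode sin(π(x−x₀)/L) (x₀ the left endpoint), so the inequality holds for all u iff (1−α)(π/L)² ≥ α − c, i.e. α ≤ ((π/L)² + c)/((π/L)² + 1) = (1 + c(L/π)²)/(1 + (L/π)²). (Direct route, valid since c ≤ 0: Poincaré gives c∫u² ≥ c(L/π)²∫(u')², so a(u,u) ≥ (1 + c(L/π)²)∫(u')², while ||u||_{H^1}² ≤ (1 + (L/π)²)∫(u')²; dividing yields the same α.) With (π/L)² = 4*π^2 and c = -15, the largest admissible constant is α = ((π/L)² + c)/((π/L)² + 1).
Simplifying, α = (-15 + 4*π^2)/(1 + 4*π^2).


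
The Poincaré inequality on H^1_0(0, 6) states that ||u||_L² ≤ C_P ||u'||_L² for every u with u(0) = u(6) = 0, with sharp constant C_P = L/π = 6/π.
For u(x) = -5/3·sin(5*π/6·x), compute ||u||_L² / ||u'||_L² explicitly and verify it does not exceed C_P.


||u||_L² / ||u'||_L² = 6/(5*π) < C_P = 6/π.

u(x) = -5/3·sin(5*π/6·x), so u'(x) = -25*π*cos(5*π*x/6)/18.
Writing u(x) = A·sin(kπx/L) with A = -5/3 and k = 5, use ∫_0^L sin²(kπx/L) dx = L/2 and ∫_0^L cos²(kπx/L) dx = L/2.
u² = 25/9·sin²(5*π/6·x) and (u')² = 625*π^2/324·cos²(5*π/6·x), and each of sin², cos² integrates to L/2 = 3 over (0, 6).
∫_0^6 u² dx = 25/3, so ||u||_L² = 5*sqrt(3)/3.
∫_0^6 (u')² dx = 625*π^2/108, so ||u'||_L² = 25*sqrt(3)*π/18.
Ratio ||u||_L² / ||u'||_L² = 6/(5*π).
Sharp Poincaré constant on H^1_0(0, 6) is C_P = L/π = 6/π, achieved by sin(π/6·x).
This is the k = 5 harmonic; the ratio L/(kπ) is strictly less than C_P = L/π, consistent with the sharp inequality ||u||_L² ≤ C_P ||u'||_L².


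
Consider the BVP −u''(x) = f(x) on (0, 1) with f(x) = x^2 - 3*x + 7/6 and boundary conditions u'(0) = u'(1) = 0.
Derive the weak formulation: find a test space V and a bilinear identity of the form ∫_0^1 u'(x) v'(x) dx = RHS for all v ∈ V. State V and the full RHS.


V = H^1(0, 1) (no boundary constraint on v; u is determined up to an additive constant); weak form: ∫_0^1 u'v' dx = ∫_0^1 (x^2 - 3*x + 7/6) v dx for all v ∈ V.

Multiply both sides by a test function v and integrate from 0 to 1:
  ∫_0^1 −u''(x) v(x) dx = ∫_0^1 f(x) v(x) dx.
Integrate the LHS by parts once:
  ∫_0^1 −u'' v dx = −[u'(x) v(x)]_0^1 + ∫_0^1 u'(x) v'(x) dx.
Thus ∫_0^1 u'(x) v'(x) dx = ∫_0^1 f(x) v(x) dx + [u'(x) v(x)]_0^1.
Choose V so that boundary terms are either known or forced to vanish.
u has homogeneous Neumann: u'(0) = u'(1) = 0. So [u' v]_0^1 = 0·v(1) − 0·v(0) = 0 for any v; take V = H^1(0, 1).
Weak formulation: find u (satisfying any essential BC) such that ∫_0^1 u'(x) v'(x) dx = ∫_0^1 f v dx for all v ∈ V (homogeneous Neumann, so boundary terms vanish).
Substituting f(x) = x^2 - 3*x + 7/6, the right-hand side is ∫_0^1 (x^2 - 3*x + 7/6) v dx.
Compatibility check (pure Neumann): taking v ≡ 1 ∈ V gives 0 = ∫_0^1 f dx + (0) − (0), i.e. ∫_0^1 f dx must equal u'(0) − u'(1) = 0. Indeed ∫_0^1 (x^2 - 3*x + 7/6) dx = 0, so the data are compatible. The solution is then unique only up to an additive constant (fix it e.g. by requiring ∫_0^1 u dx = 0).


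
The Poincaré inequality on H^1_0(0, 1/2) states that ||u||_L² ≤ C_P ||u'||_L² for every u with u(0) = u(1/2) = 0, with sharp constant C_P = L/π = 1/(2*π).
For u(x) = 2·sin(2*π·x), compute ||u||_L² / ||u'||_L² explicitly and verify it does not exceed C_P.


||u||_L² / ||u'||_L² = 1/(2*π) = C_P.

u(x) = 2·sin(2*π·x), so u'(x) = 4*π*cos(2*π*x).
Writing u(x) = A·sin(kπx/L) with A = 2 and k = 1, use ∫_0^L sin²(kπx/L) dx = L/2 and ∫_0^L cos²(kπx/L) dx = L/2.
u² = 4·sin²(2*π·x) and (u')² = 16*π^2·cos²(2*π·x), and each of sin², cos² integrates to L/2 = 1/4 over (0, 1/2).
∫_0^1/2 u² dx = 1, so ||u||_L² = 1.
∫_0^1/2 (u')² dx = 4*π^2, so ||u'||_L² = 2*π.
Ratio ||u||_L² / ||u'||_L² = 1/(2*π).
Sharp Poincaré constant on H^1_0(0, 1/2) is C_P = L/π = 1/(2*π), achieved by sin(2*π·x).
This is the k = 1 eigenfunction (up to amplitude), so the ratio equals the sharp Poincaré constant exactly.


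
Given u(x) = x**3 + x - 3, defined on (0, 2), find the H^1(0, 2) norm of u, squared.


||u||_{H^1}^2 = 9592/105

The H^1 norm (squared) on an interval (0, L) is
  ||u||_{H^1}^2 = ∫_0^L u(x)^2 dx + ∫_0^L u'(x)^2 dx.
Compute u'(x) = 3*x**2 + 1.
Then u(x)^2 = x**6 + 2*x**4 - 6*x**3 + x**2 - 6*x + 9 and u'(x)^2 = 9*x**4 + 6*x**2 + 1.
Integrate each monomial from 0 to 2 using ∫_0^2 c·x^n dx = c·2^(n+1)/(n+1):
  ∫_0^2 u(x)^2 dx = ∫_0^2 (x^6 + 2*x^4 - 6*x^3 + x^2 - 6*x + 9) dx. Term by term:
    ∫_0^2 x^6 dx = 128/7;  ∫_0^2 2*x^4 dx = 64/5;  ∫_0^2 -6*x^3 dx = -24;
    ∫_0^2 x^2 dx = 8/3;  ∫_0^2 -6*x dx = -12;  ∫_0^2 9 dx = 18.
  Sum: 128/7 + 64/5 − 24 + 8/3 − 12 + 18 = 1654/105.
  ∫_0^2 u'(x)^2 dx = ∫_0^2 (9*x^4 + 6*x^2 + 1) dx. Term by term:
    ∫_0^2 9*x^4 dx = 288/5;  ∫_0^2 6*x^2 dx = 16;  ∫_0^2 1 dx = 2.
  Sum: 288/5 + 16 + 2 = 378/5.
Adding: ||u||_{H^1}^2 = 1654/105 + 378/5 = 9592/105.


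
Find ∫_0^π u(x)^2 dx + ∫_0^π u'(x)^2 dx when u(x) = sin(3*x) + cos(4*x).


||u||_{H^1(0,π)}^2 = -204/7 + 27*π/2

u'(x) = -4*sin(4*x) + 3*cos(3*x).
Expand u² and (u')² and integrate term by term on (0, π), using: for integers n ≥ 1, ∫_0^π sin²(nx) dx = ∫_0^π cos²(nx) dx = π/2; for n ≠ n', ∫_0^π sin(nx)sin(n'x) dx = ∫_0^π cos(nx)cos(n'x) dx = 0; and by product-to-sum, ∫_0^π sin(nx)cos(n'x) dx = ½∫_0^π [sin((n+n')x) + sin((n−n')x)] dx, which is 0 when n+n' is even and 2n/(n²−n'²) when n+n' is odd (it need not vanish on (0, π)).
  u² squared terms: (1)²·∫cos(4x)² dx = 1·π/2 = π/2;  (1)²·∫sin(3x)² dx = 1·π/2 = π/2.
  u² cross terms: 2·(1)·(1)·∫cos(4x)·sin(3x) dx = 2·(-6/7) = -12/7.
  So ∫_0^π u² dx = π/2 + π/2 − 12/7 = -12/7 + π.
  (u')² squared terms: (-4)²·∫sin(4x)² dx = 16·π/2 = 8*π;  (3)²·∫cos(3x)² dx = 9·π/2 = 9*π/2.
  (u')² cross terms: 2·(-4)·(3)·∫sin(4x)·cos(3x) dx = -24·(8/7) = -192/7.
  So ∫_0^π (u')² dx = 8*π + 9*π/2 − 192/7 = -192/7 + 25*π/2.
||u||_{H^1}^2 = (-12/7 + π) + (-192/7 + 25*π/2) = -204/7 + 27*π/2.


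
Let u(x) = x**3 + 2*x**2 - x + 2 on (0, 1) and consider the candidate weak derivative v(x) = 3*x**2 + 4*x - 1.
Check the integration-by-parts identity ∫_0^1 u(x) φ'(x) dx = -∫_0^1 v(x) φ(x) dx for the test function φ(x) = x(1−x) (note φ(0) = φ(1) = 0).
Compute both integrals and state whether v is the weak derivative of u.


LHS = -19/60, RHS = -19/60. Yes, v = u' weakly.

u(x) = x**3 + 2*x**2 - x + 2, classical derivative u'(x) = 3*x**2 + 4*x - 1.
φ(x) = x(1−x), so φ'(x) = 1 - 2*x.
Note φ(0) = φ(1) = 0, so the boundary term u·φ vanishes.
LHS = ∫_0^1 u(x) φ'(x) dx = ∫_0^1 (-2*x^4 - 3*x^3 + 4*x^2 - 5*x + 2) dx. Term by term:
  ∫_0^1 -2*x^4 dx = -2/5;  ∫_0^1 -3*x^3 dx = -3/4;  ∫_0^1 4*x^2 dx = 4/3;
  ∫_0^1 -5*x dx = -5/2;  ∫_0^1 2 dx = 2.
Sum: -2/5 − 3/4 + 4/3 − 5/2 + 2 = -19/60.
So LHS = -19/60.
∫_0^1 v(x) φ(x) dx = ∫_0^1 (-3*x^4 - x^3 + 5*x^2 - x) dx. Term by term:
  ∫_0^1 -3*x^4 dx = -3/5;  ∫_0^1 -x^3 dx = -1/4;  ∫_0^1 5*x^2 dx = 5/3;
  ∫_0^1 -x dx = -1/2.
Sum: -3/5 − 1/4 + 5/3 − 1/2 = 19/60.
So RHS = -∫_0^1 v(x) φ(x) dx = -19/60.
LHS = RHS, so the identity holds for this test φ.
Moreover u is smooth here and v(x) = u'(x) = 3*x**2 + 4*x - 1 pointwise, so the identity holds for every test function. Hence v is the weak derivative of u.


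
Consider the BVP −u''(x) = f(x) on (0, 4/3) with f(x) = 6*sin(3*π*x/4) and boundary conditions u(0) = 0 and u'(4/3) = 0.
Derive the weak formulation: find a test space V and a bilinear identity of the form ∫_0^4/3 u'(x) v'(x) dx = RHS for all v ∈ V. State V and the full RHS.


V = {v ∈ H^1(0, 4/3) : v(0) = 0} (test functions vanish at x = 0 where u is specified); weak form: ∫_0^4/3 u'v' dx = ∫_0^4/3 (6*sin(3*π*x/4)) v dx for all v ∈ V.

Multiply both sides by a test function v and integrate from 0 to 4/3:
  ∫_0^4/3 −u''(x) v(x) dx = ∫_0^4/3 f(x) v(x) dx.
Integrate the LHS by parts once:
  ∫_0^4/3 −u'' v dx = −[u'(x) v(x)]_0^4/3 + ∫_0^4/3 u'(x) v'(x) dx.
Thus ∫_0^4/3 u'(x) v'(x) dx = ∫_0^4/3 f(x) v(x) dx + [u'(x) v(x)]_0^4/3.
Choose V so that boundary terms are either known or forced to vanish.
Mixed BC: u(0) = 0 (Dirichlet) and u'(4/3) = 0 (Neumann). Define V = {v ∈ H^1(0, 4/3) : v(0) = 0}. Then [u' v]_0^4/3 = u'(4/3)·v(4/3) − u'(0)·0 = 0.
Weak formulation: find u (satisfying any essential BC) such that ∫_0^4/3 u'(x) v'(x) dx = ∫_0^4/3 f v dx for all v ∈ V (Dirichlet at 0 absorbed into V; the Neumann datum at x = 4/3 is zero, so no boundary term remains).
Substituting f(x) = 6*sin(3*π*x/4), the right-hand side is ∫_0^4/3 (6*sin(3*π*x/4)) v dx.
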